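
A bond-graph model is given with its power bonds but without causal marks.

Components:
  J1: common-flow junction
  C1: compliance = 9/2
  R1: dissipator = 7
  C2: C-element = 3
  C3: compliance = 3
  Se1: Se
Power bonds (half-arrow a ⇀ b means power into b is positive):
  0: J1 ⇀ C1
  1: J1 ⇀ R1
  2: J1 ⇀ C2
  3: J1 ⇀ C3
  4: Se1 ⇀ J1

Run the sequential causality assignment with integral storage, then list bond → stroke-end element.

#4 |J1  (Se1 (Se) sets effort on bond)
#0 |J1  (C1: C, integral causality)
#2 |J1  (prefer integral on C2)
#3 |J1  (C3 outputs effort q/C3)
#1 |R1  (J1 needs exactly one f-in)

#0 stroke→J1
#1 stroke→R1
#2 stroke→J1
#3 stroke→J1
#4 stroke→J1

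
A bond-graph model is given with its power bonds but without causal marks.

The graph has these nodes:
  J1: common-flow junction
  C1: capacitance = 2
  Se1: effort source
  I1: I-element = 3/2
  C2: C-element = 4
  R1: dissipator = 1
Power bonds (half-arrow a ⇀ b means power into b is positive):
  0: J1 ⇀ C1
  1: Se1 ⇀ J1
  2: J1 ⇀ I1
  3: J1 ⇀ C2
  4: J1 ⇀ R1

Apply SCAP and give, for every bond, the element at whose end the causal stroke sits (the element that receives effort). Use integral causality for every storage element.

b0 |J1
b1 |J1
b2 |I1
b3 |J1
b4 |J1

bond 1 |J1  (Se1: effort source, stroke at far end)
bond 0 |J1  (C1 integral (e out))
bond 2 |I1  (prefer integral on I1)
bond 3 |J1  (common-f at J1 fixed by 2)
bond 4 |J1  (common-f at J1 fixed by 2)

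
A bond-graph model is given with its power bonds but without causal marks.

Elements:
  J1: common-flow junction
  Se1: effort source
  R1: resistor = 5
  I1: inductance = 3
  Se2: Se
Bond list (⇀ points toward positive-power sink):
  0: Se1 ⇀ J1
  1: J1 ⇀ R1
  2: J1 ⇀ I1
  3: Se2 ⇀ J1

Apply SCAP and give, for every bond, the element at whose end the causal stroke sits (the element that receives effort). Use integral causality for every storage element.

β0 |J1  (Se1: effort source, stroke at far end)
β3 |J1  (Se2: effort source, stroke at far end)
β2 |I1  (prefer integral on I1)
β1 |J1  (J1: bond 2 brought flow, rest push out)

b0 |J1
b1 |J1
b2 |I1
b3 |J1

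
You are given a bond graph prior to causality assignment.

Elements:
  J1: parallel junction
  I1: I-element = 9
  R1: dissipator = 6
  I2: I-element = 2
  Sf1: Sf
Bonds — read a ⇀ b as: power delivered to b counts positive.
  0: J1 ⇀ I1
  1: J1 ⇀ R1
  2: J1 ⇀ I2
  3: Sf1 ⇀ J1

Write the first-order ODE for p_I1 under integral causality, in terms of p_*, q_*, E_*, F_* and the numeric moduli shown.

dp_I1/dt = 6*F_Sf1 - 2*p_I1/3 - 3*p_I2

bond 3 |Sf1  (Sf1 (Sf) sets flow on bond)
bond 0 |I1  (prefer integral on I1)
bond 2 |I2  (I2: I, integral causality)
bond 1 |J1  (J1: last free bond brings effort in)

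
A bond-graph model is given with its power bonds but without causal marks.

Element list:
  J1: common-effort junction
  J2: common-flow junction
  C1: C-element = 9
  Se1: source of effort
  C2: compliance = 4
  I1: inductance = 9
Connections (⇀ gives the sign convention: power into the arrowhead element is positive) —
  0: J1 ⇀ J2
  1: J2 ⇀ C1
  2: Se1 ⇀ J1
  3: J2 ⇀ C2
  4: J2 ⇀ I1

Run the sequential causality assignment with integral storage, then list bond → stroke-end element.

bond 2 stroke at J1  (Se1 fixes effort; stroke away)
bond 0 stroke at J2  (common-e at J1 fixed by 2)
bond 1 stroke at J2  (C1 integral (e out))
bond 3 stroke at J2  (C2 integral (e out))
bond 4 stroke at I1  (J2 needs exactly one f-in)

bond 0 |J2
bond 1 |J2
bond 2 |J1
bond 3 |J2
bond 4 |I1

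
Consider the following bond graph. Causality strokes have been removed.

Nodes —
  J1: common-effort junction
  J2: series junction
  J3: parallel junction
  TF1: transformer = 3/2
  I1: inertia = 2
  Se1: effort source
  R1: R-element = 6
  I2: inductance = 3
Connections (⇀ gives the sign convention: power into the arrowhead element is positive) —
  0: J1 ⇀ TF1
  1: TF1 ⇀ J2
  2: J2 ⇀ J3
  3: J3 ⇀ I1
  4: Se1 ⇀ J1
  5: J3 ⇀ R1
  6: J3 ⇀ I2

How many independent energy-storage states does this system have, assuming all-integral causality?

2  (I1, I2 all integral)

#4 |J1  (Se1 fixes effort; stroke away)
#0 |TF1  (J1 effort already set via bond 4)
#1 |J2  (TF1 one-in-one-out from 0)
#2 |J3  (only one flow-in slot at J2)
#3 |I1  (J3 effort already set via bond 2)
#5 |R1  (0-jn J3 has e-setter on 2)
#6 |I2  (J3: bond 2 brought effort, rest push out)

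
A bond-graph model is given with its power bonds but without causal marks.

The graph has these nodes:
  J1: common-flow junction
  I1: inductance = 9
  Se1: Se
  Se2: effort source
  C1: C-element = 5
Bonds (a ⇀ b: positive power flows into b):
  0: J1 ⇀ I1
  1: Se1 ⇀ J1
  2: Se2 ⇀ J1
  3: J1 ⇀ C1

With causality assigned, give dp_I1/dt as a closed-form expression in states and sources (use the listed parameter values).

b1 →J1  (Se1 fixes effort; stroke away)
b2 →J1  (Se2: effort source, stroke at far end)
b0 →I1  (I1 outputs flow p/I1)
b3 →J1  (J1: bond 0 brought flow, rest push out)

dp_I1/dt = E_Se1 + E_Se2 - q_C1/5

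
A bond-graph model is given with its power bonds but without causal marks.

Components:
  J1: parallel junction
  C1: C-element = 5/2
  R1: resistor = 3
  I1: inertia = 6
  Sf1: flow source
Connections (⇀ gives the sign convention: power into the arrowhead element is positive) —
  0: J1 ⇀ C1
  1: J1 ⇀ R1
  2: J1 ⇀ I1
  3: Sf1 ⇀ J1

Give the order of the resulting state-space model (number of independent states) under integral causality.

β3 |Sf1  (Sf1: flow source, stroke at near end)
β0 |J1  (C1 outputs effort q/C1)
β1 |R1  (0-jn J1 has e-setter on 0)
β2 |I1  (J1 effort already set via bond 0)

2  (C1, I1 all integral)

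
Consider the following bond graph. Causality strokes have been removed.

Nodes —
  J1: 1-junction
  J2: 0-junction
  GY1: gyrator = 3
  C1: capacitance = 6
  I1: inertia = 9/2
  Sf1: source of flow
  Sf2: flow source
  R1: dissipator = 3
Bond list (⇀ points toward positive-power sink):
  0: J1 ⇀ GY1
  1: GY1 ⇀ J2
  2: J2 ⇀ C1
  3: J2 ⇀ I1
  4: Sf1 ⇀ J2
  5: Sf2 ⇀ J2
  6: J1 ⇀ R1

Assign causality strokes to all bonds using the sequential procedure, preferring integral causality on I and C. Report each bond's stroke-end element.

b4 →Sf1  (Sf1 fixes flow; stroke at Sf1)
b5 →Sf2  (Sf2 fixes flow; stroke at Sf2)
b2 →J2  (C1 outputs effort q/C1)
b1 →GY1  (0-jn J2 has e-setter on 2)
b3 →I1  (common-e at J2 fixed by 2)
b0 →GY1  (through GY1, causality inverts; strokes same side of GY1)
b6 →J1  (common-f at J1 fixed by 0)

β0 →GY1
β1 →GY1
β2 →J2
β3 →I1
β4 →Sf1
β5 →Sf2
β6 →J1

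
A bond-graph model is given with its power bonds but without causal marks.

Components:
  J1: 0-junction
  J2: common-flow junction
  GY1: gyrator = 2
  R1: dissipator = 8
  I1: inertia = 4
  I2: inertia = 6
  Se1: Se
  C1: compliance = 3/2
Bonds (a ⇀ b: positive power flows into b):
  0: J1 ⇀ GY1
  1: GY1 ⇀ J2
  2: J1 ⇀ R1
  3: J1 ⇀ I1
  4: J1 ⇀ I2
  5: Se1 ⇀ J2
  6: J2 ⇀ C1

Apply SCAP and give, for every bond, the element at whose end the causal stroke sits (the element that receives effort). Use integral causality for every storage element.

#5 →J2  (Se1: effort source, stroke at far end)
#3 →I1  (I1: I, integral causality)
#4 →I2  (I2: I, integral causality)
#6 →J2  (C1 outputs effort q/C1)
#1 →GY1  (closing 1-jn rule on J2)
#0 →GY1  (GY GY1: same side as bond 1)
#2 →J1  (J1 needs exactly one e-in)

bond 0 →GY1
bond 1 →GY1
bond 2 →J1
bond 3 →I1
bond 4 →I2
bond 5 →J2
bond 6 →J2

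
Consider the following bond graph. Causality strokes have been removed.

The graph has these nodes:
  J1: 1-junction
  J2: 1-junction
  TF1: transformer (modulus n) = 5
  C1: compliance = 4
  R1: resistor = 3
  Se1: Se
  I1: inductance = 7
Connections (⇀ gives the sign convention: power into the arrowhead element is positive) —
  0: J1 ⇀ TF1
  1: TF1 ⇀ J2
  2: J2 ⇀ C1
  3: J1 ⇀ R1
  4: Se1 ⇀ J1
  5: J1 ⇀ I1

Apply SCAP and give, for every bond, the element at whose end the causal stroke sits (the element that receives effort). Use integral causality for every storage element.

#4 stroke→J1  (Se1 (Se) sets effort on bond)
#2 stroke→J2  (C1: C, integral causality)
#1 stroke→TF1  (J2: last free bond brings flow in)
#0 stroke→J1  (TF TF1: opposite of bond 1)
#5 stroke→I1  (prefer integral on I1)
#3 stroke→J1  (1-jn J1 has f-setter on 5)

β0 stroke at J1
β1 stroke at TF1
β2 stroke at J2
β3 stroke at J1
β4 stroke at J1
β5 stroke at I1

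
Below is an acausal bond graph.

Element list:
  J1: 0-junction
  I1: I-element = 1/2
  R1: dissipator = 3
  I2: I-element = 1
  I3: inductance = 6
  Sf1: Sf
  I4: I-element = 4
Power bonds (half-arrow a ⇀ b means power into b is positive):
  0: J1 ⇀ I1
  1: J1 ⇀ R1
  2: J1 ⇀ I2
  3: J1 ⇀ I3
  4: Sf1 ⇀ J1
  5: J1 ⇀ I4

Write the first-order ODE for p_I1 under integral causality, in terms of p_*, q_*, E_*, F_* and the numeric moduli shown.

β4 stroke→Sf1  (source Sf1 imposes f)
β0 stroke→I1  (I1 integral (f out))
β2 stroke→I2  (I2 integral (f out))
β3 stroke→I3  (prefer integral on I3)
β5 stroke→I4  (prefer integral on I4)
β1 stroke→J1  (J1: last free bond brings effort in)

dp_I1/dt = 3*F_Sf1 - 6*p_I1 - 3*p_I2 - p_I3/2 - 3*p_I4/4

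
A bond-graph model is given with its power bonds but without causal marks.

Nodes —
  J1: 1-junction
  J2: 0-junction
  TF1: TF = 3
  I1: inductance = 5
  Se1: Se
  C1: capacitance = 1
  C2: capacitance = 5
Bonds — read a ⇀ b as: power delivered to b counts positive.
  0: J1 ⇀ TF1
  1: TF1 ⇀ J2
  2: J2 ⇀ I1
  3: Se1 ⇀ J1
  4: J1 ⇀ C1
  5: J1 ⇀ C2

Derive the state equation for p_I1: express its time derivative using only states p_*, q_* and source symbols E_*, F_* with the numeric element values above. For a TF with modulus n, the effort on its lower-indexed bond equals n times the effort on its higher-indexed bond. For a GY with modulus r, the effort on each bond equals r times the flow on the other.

#3 stroke→J1  (Se1 (Se) sets effort on bond)
#2 stroke→I1  (I1 outputs flow p/I1)
#1 stroke→J2  (closing 0-jn rule on J2)
#0 stroke→TF1  (TF TF1: opposite of bond 1)
#4 stroke→J1  (J1 flow already set via bond 0)
#5 stroke→J1  (common-f at J1 fixed by 0)

dp_I1/dt = E_Se1/3 - q_C1/3 - q_C2/15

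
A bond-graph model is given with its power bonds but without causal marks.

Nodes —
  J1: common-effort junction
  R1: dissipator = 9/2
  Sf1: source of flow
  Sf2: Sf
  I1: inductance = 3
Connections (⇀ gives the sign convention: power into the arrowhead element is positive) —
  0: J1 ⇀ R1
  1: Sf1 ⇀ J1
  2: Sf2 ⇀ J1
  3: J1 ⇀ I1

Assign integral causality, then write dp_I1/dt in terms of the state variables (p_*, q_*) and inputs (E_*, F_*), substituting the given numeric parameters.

b1 →Sf1  (Sf1: flow source, stroke at near end)
b2 →Sf2  (Sf2 (Sf) sets flow on bond)
b3 →I1  (I1 integral (f out))
b0 →J1  (J1 needs exactly one e-in)

dp_I1/dt = 9*F_Sf1/2 + 9*F_Sf2/2 - 3*p_I1/2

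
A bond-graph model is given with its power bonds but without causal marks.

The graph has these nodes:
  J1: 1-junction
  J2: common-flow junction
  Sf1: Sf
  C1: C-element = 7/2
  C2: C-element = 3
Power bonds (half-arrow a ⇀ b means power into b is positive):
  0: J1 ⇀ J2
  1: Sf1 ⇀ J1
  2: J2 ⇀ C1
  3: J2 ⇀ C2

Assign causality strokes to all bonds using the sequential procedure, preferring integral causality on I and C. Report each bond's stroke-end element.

#1 stroke→Sf1  (source Sf1 imposes f)
#0 stroke→J1  (1-jn J1 has f-setter on 1)
#2 stroke→J2  (J2: bond 0 brought flow, rest push out)
#3 stroke→J2  (J2: bond 0 brought flow, rest push out)

β0 →J1
β1 →Sf1
β2 →J2
β3 →J2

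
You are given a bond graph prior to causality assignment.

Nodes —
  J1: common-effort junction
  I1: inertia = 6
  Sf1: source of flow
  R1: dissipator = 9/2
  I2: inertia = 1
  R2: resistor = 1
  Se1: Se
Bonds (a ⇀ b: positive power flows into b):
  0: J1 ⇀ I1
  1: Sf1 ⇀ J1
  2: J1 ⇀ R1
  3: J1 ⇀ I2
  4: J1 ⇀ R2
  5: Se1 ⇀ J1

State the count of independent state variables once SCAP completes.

bond 1 |Sf1  (Sf1 fixes flow; stroke at Sf1)
bond 5 |J1  (Se1 (Se) sets effort on bond)
bond 0 |I1  (0-jn J1 has e-setter on 5)
bond 2 |R1  (0-jn J1 has e-setter on 5)
bond 3 |I2  (0-jn J1 has e-setter on 5)
bond 4 |R2  (0-jn J1 has e-setter on 5)

2  (I1, I2 all integral)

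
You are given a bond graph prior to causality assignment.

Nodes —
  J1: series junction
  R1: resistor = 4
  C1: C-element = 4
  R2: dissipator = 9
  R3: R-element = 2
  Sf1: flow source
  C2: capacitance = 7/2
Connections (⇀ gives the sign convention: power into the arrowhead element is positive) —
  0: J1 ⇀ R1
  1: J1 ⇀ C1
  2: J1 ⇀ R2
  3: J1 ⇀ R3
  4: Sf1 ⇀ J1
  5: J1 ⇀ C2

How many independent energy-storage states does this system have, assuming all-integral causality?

bond 4 →Sf1  (Sf1 (Sf) sets flow on bond)
bond 0 →J1  (common-f at J1 fixed by 4)
bond 1 →J1  (common-f at J1 fixed by 4)
bond 2 →J1  (1-jn J1 has f-setter on 4)
bond 3 →J1  (J1: bond 4 brought flow, rest push out)
bond 5 →J1  (common-f at J1 fixed by 4)

2  (C1, C2 all integral)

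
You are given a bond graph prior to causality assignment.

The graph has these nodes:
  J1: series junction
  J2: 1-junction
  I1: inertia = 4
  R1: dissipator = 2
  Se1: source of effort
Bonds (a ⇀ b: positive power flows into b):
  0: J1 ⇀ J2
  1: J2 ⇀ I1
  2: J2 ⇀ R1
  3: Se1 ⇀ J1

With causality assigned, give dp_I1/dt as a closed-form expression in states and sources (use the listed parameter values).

dp_I1/dt = E_Se1 - p_I1/2

bond 3 stroke→J1  (Se1 (Se) sets effort on bond)
bond 0 stroke→J2  (only one flow-in slot at J1)
bond 1 stroke→I1  (I1 integral (f out))
bond 2 stroke→J2  (common-f at J2 fixed by 1)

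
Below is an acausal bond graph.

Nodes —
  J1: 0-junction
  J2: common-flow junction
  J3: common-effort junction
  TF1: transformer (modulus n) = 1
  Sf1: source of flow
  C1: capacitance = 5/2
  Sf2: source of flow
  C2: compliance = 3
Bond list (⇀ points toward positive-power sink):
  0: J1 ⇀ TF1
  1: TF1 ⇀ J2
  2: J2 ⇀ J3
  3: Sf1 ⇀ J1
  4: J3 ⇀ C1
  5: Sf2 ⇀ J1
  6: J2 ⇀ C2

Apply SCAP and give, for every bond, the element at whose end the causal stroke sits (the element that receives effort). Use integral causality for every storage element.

#3 stroke→Sf1  (Sf1 fixes flow; stroke at Sf1)
#5 stroke→Sf2  (source Sf2 imposes f)
#0 stroke→J1  (J1 needs exactly one e-in)
#1 stroke→TF1  (TF1 one-in-one-out from 0)
#2 stroke→J2  (common-f at J2 fixed by 1)
#6 stroke→J2  (J2: bond 1 brought flow, rest push out)
#4 stroke→J3  (closing 0-jn rule on J3)

b0 stroke at J1
b1 stroke at TF1
b2 stroke at J2
b3 stroke at Sf1
b4 stroke at J3
b5 stroke at Sf2
b6 stroke at J2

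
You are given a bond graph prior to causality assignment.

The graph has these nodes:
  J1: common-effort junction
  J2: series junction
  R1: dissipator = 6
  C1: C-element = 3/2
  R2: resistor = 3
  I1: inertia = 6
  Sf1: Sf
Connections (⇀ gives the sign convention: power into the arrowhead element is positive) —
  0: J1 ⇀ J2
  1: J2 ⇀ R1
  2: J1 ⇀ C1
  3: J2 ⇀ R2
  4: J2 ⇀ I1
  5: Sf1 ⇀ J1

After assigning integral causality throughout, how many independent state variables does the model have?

2  (C1, I1 all integral)

bond 5 →Sf1  (source Sf1 imposes f)
bond 2 →J1  (C1 integral (e out))
bond 0 →J2  (J1: bond 2 brought effort, rest push out)
bond 4 →I1  (I1 outputs flow p/I1)
bond 1 →J2  (common-f at J2 fixed by 4)
bond 3 →J2  (J2 flow already set via bond 4)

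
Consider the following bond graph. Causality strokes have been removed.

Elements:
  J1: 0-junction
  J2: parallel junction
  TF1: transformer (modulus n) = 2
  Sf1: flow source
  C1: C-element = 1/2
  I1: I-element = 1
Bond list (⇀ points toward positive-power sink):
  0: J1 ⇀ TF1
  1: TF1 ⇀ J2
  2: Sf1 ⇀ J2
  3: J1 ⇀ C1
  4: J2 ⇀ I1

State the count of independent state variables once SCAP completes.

2  (C1, I1 all integral)

bond 2 →Sf1  (Sf1 (Sf) sets flow on bond)
bond 3 →J1  (C1 outputs effort q/C1)
bond 0 →TF1  (common-e at J1 fixed by 3)
bond 1 →J2  (through TF1, causality passes straight; one stroke at TF1)
bond 4 →I1  (J2 effort already set via bond 1)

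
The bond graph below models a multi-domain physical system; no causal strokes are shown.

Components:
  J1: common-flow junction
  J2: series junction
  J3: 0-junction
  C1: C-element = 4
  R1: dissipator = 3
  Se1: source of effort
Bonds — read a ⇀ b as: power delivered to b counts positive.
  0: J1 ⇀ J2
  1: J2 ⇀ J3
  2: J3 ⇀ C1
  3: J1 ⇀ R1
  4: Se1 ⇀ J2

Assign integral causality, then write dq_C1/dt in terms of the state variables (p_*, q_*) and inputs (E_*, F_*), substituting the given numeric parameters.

dq_C1/dt = E_Se1/3 - q_C1/12

#4 stroke→J2  (source Se1 imposes e)
#2 stroke→J3  (C1 outputs effort q/C1)
#1 stroke→J2  (J3 effort already set via bond 2)
#0 stroke→J1  (only one flow-in slot at J2)
#3 stroke→R1  (J1 needs exactly one f-in)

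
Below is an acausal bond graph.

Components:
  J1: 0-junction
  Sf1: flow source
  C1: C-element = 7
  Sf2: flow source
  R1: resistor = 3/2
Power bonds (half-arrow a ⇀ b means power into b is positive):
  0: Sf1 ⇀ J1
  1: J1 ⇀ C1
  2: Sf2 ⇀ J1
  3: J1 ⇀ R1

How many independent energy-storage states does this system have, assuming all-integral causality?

bond 0 stroke at Sf1  (Sf1: flow source, stroke at near end)
bond 2 stroke at Sf2  (Sf2 fixes flow; stroke at Sf2)
bond 1 stroke at J1  (C1: C, integral causality)
bond 3 stroke at R1  (0-jn J1 has e-setter on 1)

1  (C1 all integral)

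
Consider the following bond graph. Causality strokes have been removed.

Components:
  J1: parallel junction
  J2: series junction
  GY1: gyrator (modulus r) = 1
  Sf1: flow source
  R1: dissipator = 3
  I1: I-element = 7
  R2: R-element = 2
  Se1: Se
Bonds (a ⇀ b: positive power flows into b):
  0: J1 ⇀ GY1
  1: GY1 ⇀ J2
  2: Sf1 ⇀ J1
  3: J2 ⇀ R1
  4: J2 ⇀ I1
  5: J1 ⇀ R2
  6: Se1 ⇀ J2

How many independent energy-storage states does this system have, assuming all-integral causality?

bond 2 |Sf1  (Sf1 fixes flow; stroke at Sf1)
bond 6 |J2  (source Se1 imposes e)
bond 4 |I1  (I1 outputs flow p/I1)
bond 1 |J2  (common-f at J2 fixed by 4)
bond 3 |J2  (J2: bond 4 brought flow, rest push out)
bond 0 |J1  (through GY1, causality inverts; strokes same side of GY1)
bond 5 |R2  (J1: bond 0 brought effort, rest push out)

1  (I1 all integral)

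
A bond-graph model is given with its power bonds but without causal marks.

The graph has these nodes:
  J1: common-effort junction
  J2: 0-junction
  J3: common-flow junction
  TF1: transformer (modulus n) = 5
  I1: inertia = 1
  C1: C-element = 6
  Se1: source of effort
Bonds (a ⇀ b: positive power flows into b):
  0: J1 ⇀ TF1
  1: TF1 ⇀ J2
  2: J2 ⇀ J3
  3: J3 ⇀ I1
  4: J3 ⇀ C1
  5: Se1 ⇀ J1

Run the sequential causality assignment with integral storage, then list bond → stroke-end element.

β5 →J1  (Se1 fixes effort; stroke away)
β0 →TF1  (J1: bond 5 brought effort, rest push out)
β1 →J2  (through TF1, causality passes straight; one stroke at TF1)
β2 →J3  (J2 effort already set via bond 1)
β3 →I1  (I1: I, integral causality)
β4 →J3  (J3: bond 3 brought flow, rest push out)

β0 →TF1
β1 →J2
β2 →J3
β3 →I1
β4 →J3
β5 →J1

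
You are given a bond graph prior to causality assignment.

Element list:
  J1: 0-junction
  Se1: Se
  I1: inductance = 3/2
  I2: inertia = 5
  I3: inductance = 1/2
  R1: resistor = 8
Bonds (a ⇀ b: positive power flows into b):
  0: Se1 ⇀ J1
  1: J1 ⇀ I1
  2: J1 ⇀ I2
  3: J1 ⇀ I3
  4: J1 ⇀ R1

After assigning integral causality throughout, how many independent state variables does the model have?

3  (I1, I2, I3 all integral)

β0 →J1  (source Se1 imposes e)
β1 →I1  (J1: bond 0 brought effort, rest push out)
β2 →I2  (common-e at J1 fixed by 0)
β3 →I3  (common-e at J1 fixed by 0)
β4 →R1  (J1: bond 0 brought effort, rest push out)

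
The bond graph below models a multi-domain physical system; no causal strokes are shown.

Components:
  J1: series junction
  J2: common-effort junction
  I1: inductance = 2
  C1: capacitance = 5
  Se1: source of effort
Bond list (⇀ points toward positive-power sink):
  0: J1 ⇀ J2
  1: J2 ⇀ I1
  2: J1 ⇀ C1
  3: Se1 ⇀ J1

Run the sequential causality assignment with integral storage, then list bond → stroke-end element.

bond 3 |J1  (source Se1 imposes e)
bond 1 |I1  (I1 outputs flow p/I1)
bond 0 |J2  (J2: last free bond brings effort in)
bond 2 |J1  (J1 flow already set via bond 0)

β0 →J2
β1 →I1
β2 →J1
β3 →J1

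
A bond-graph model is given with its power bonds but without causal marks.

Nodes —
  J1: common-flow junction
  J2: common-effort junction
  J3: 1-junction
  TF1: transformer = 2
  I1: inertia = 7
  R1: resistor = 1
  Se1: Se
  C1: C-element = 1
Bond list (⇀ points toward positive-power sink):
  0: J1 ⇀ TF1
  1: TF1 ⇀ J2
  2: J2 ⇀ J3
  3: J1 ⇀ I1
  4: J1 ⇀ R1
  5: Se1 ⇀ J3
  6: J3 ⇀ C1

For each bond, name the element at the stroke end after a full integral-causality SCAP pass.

b0 →J1
b1 →TF1
b2 →J2
b3 →I1
b4 →J1
b5 →J3
b6 →J3

#5 stroke at J3  (source Se1 imposes e)
#3 stroke at I1  (I1 integral (f out))
#0 stroke at J1  (J1: bond 3 brought flow, rest push out)
#4 stroke at J1  (common-f at J1 fixed by 3)
#1 stroke at TF1  (TF TF1: opposite of bond 0)
#2 stroke at J2  (J2 needs exactly one e-in)
#6 stroke at J3  (common-f at J3 fixed by 2)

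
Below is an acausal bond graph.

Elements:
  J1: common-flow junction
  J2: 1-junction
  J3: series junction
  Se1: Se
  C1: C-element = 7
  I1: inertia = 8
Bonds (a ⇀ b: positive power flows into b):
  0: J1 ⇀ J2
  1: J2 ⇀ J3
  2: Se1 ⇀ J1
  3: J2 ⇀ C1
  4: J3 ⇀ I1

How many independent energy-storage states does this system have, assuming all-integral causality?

#2 |J1  (Se1: effort source, stroke at far end)
#0 |J2  (J1 needs exactly one f-in)
#3 |J2  (C1 outputs effort q/C1)
#1 |J3  (J2 needs exactly one f-in)
#4 |I1  (closing 1-jn rule on J3)

2  (C1, I1 all integral)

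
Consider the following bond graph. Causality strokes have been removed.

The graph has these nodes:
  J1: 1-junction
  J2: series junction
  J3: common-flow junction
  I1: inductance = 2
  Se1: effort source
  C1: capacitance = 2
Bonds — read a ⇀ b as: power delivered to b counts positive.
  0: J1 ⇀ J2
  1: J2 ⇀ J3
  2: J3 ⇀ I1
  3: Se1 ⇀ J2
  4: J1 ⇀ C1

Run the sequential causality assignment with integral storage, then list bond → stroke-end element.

b3 →J2  (Se1 fixes effort; stroke away)
b2 →I1  (I1: I, integral causality)
b1 →J3  (1-jn J3 has f-setter on 2)
b0 →J2  (J2: bond 1 brought flow, rest push out)
b4 →J1  (J1 flow already set via bond 0)

β0 stroke→J2
β1 stroke→J3
β2 stroke→I1
β3 stroke→J2
β4 stroke→J1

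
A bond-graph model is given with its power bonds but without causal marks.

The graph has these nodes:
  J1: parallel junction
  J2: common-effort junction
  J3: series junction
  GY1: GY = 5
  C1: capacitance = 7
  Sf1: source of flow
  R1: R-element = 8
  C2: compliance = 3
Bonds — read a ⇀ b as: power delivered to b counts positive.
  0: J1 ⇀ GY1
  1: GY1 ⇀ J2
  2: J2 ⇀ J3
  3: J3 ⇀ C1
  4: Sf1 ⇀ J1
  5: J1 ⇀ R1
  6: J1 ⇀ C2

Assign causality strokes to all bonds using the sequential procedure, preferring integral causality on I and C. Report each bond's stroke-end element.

bond 4 stroke→Sf1  (Sf1 fixes flow; stroke at Sf1)
bond 3 stroke→J3  (C1 outputs effort q/C1)
bond 2 stroke→J2  (only one flow-in slot at J3)
bond 1 stroke→GY1  (common-e at J2 fixed by 2)
bond 0 stroke→GY1  (GY1 both-in/both-out from 1)
bond 6 stroke→J1  (C2 integral (e out))
bond 5 stroke→R1  (J1: bond 6 brought effort, rest push out)

β0 |GY1
β1 |GY1
β2 |J2
β3 |J3
β4 |Sf1
β5 |R1
β6 |J1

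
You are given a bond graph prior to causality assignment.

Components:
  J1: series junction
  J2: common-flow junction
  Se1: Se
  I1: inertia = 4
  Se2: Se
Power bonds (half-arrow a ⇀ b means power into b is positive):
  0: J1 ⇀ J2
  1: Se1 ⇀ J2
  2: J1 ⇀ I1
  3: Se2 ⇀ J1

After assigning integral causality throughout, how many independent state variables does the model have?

1  (I1 all integral)

β1 |J2  (source Se1 imposes e)
β3 |J1  (source Se2 imposes e)
β0 |J1  (J2: last free bond brings flow in)
β2 |I1  (J1: last free bond brings flow in)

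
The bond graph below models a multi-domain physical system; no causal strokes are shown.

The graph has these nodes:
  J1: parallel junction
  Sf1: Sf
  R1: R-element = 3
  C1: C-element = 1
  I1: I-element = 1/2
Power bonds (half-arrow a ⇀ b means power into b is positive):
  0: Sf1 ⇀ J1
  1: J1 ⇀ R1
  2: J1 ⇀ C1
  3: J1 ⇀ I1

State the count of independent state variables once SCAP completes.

2  (C1, I1 all integral)

bond 0 |Sf1  (source Sf1 imposes f)
bond 2 |J1  (C1 integral (e out))
bond 1 |R1  (J1 effort already set via bond 2)
bond 3 |I1  (0-jn J1 has e-setter on 2)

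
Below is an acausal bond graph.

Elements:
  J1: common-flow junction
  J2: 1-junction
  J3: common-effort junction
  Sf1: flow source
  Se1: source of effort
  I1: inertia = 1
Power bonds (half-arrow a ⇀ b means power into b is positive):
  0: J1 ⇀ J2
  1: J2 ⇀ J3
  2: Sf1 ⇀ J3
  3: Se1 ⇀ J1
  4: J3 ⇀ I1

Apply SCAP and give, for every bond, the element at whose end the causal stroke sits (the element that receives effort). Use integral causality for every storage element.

β0 →J2
β1 →J3
β2 →Sf1
β3 →J1
β4 →I1

#2 |Sf1  (Sf1: flow source, stroke at near end)
#3 |J1  (Se1 (Se) sets effort on bond)
#0 |J2  (J1: last free bond brings flow in)
#1 |J3  (J2 needs exactly one f-in)
#4 |I1  (0-jn J3 has e-setter on 1)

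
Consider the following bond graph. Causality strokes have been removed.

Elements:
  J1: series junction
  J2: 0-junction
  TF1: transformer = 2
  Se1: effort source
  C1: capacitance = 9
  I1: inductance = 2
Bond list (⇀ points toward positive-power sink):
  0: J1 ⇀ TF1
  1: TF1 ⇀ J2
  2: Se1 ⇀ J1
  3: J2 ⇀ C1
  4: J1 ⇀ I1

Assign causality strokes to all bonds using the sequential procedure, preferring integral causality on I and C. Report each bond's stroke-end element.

b0 stroke at J1
b1 stroke at TF1
b2 stroke at J1
b3 stroke at J2
b4 stroke at I1

b2 stroke at J1  (Se1 fixes effort; stroke away)
b3 stroke at J2  (C1 outputs effort q/C1)
b1 stroke at TF1  (J2: bond 3 brought effort, rest push out)
b0 stroke at J1  (TF TF1: opposite of bond 1)
b4 stroke at I1  (closing 1-jn rule on J1)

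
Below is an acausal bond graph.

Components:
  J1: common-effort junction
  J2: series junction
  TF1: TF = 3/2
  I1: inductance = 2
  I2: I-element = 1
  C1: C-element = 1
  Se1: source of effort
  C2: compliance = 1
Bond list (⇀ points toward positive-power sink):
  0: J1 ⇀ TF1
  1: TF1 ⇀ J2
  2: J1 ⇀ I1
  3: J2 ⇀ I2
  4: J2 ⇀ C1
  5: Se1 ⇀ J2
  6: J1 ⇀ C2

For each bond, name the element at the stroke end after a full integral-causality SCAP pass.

b5 stroke→J2  (Se1: effort source, stroke at far end)
b2 stroke→I1  (prefer integral on I1)
b3 stroke→I2  (I2 integral (f out))
b1 stroke→J2  (J2: bond 3 brought flow, rest push out)
b4 stroke→J2  (1-jn J2 has f-setter on 3)
b0 stroke→TF1  (TF1 one-in-one-out from 1)
b6 stroke→J1  (J1 needs exactly one e-in)

b0 stroke→TF1
b1 stroke→J2
b2 stroke→I1
b3 stroke→I2
b4 stroke→J2
b5 stroke→J2
b6 stroke→J1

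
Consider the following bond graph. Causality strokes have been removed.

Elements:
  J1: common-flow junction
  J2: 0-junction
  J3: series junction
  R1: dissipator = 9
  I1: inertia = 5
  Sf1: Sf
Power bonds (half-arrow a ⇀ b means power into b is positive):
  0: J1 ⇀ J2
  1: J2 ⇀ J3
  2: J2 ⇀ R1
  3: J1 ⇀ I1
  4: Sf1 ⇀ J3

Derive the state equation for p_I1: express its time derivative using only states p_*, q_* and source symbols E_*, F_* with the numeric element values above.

bond 4 stroke at Sf1  (Sf1 (Sf) sets flow on bond)
bond 1 stroke at J3  (J3: bond 4 brought flow, rest push out)
bond 3 stroke at I1  (I1 outputs flow p/I1)
bond 0 stroke at J1  (common-f at J1 fixed by 3)
bond 2 stroke at J2  (J2: last free bond brings effort in)

dp_I1/dt = 9*F_Sf1 - 9*p_I1/5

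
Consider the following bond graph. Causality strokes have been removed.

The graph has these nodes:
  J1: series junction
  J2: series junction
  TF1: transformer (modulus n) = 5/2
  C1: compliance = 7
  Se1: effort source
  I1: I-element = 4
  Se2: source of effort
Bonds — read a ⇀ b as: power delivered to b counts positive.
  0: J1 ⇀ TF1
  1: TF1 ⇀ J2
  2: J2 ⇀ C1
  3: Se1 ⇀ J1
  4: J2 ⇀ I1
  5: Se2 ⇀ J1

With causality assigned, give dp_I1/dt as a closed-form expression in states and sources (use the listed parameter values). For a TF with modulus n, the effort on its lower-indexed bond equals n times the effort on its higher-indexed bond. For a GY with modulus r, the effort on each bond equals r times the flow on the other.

dp_I1/dt = 2*E_Se1/5 + 2*E_Se2/5 - q_C1/7

bond 3 |J1  (source Se1 imposes e)
bond 5 |J1  (Se2 (Se) sets effort on bond)
bond 0 |TF1  (J1 needs exactly one f-in)
bond 1 |J2  (TF TF1: opposite of bond 0)
bond 2 |J2  (C1: C, integral causality)
bond 4 |I1  (J2: last free bond brings flow in)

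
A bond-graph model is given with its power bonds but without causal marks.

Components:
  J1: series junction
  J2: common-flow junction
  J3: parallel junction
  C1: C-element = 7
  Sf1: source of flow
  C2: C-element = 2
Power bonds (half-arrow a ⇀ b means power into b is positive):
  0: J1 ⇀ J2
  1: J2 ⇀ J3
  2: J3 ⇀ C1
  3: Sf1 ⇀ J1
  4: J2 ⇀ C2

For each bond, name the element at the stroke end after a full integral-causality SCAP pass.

b0 stroke at J1
b1 stroke at J2
b2 stroke at J3
b3 stroke at Sf1
b4 stroke at J2

bond 3 |Sf1  (Sf1 (Sf) sets flow on bond)
bond 0 |J1  (J1: bond 3 brought flow, rest push out)
bond 1 |J2  (J2: bond 0 brought flow, rest push out)
bond 4 |J2  (J2 flow already set via bond 0)
bond 2 |J3  (J3 needs exactly one e-in)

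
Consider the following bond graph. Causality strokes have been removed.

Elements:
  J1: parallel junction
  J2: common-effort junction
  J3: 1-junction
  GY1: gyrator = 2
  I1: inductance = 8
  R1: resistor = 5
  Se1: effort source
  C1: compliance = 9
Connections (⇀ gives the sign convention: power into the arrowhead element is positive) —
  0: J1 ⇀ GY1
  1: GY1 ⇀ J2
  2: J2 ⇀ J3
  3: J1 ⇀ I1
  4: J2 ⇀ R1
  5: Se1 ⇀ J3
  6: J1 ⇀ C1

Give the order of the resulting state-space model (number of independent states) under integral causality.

2  (C1, I1 all integral)

β5 |J3  (Se1: effort source, stroke at far end)
β2 |J2  (J3 needs exactly one f-in)
β1 |GY1  (common-e at J2 fixed by 2)
β4 |R1  (common-e at J2 fixed by 2)
β0 |GY1  (GY1 both-in/both-out from 1)
β3 |I1  (I1 outputs flow p/I1)
β6 |J1  (only one effort-in slot at J1)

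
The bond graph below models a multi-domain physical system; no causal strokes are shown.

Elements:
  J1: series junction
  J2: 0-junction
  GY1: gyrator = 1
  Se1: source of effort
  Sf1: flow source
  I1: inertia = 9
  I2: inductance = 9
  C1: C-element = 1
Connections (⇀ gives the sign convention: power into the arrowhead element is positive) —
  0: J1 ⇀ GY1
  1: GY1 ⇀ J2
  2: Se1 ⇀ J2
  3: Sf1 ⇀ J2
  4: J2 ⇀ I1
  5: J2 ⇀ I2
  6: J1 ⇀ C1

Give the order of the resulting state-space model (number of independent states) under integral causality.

3  (C1, I1, I2 all integral)

b2 |J2  (Se1 (Se) sets effort on bond)
b3 |Sf1  (Sf1 (Sf) sets flow on bond)
b1 |GY1  (common-e at J2 fixed by 2)
b4 |I1  (J2: bond 2 brought effort, rest push out)
b5 |I2  (J2: bond 2 brought effort, rest push out)
b0 |GY1  (GY1: gyrator matches bond 1)
b6 |J1  (J1: bond 0 brought flow, rest push out)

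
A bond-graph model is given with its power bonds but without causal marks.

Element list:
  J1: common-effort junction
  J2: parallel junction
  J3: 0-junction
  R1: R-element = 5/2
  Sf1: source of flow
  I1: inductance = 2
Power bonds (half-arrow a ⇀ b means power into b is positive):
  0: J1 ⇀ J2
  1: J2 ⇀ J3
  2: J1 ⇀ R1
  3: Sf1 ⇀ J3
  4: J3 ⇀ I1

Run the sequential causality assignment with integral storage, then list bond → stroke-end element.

bond 0 →J2
bond 1 →J3
bond 2 →J1
bond 3 →Sf1
bond 4 →I1

b3 stroke at Sf1  (Sf1 (Sf) sets flow on bond)
b4 stroke at I1  (I1 integral (f out))
b1 stroke at J3  (closing 0-jn rule on J3)
b0 stroke at J2  (J2 needs exactly one e-in)
b2 stroke at J1  (J1: last free bond brings effort in)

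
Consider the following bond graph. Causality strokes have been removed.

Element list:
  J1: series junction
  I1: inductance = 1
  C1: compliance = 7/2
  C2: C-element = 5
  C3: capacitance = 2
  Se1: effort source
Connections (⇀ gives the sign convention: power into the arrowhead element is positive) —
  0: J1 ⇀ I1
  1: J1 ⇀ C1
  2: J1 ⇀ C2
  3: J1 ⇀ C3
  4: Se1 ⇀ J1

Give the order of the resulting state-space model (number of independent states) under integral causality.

#4 |J1  (source Se1 imposes e)
#0 |I1  (I1 integral (f out))
#1 |J1  (J1: bond 0 brought flow, rest push out)
#2 |J1  (J1: bond 0 brought flow, rest push out)
#3 |J1  (common-f at J1 fixed by 0)

4  (C1, C2, C3, I1 all integral)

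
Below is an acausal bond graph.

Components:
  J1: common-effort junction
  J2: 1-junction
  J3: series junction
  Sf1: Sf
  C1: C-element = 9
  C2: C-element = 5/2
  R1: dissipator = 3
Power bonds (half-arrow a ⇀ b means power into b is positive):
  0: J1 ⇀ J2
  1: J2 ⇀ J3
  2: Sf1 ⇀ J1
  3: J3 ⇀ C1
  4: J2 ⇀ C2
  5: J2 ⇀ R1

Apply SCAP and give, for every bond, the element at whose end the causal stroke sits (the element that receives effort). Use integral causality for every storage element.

β0 stroke at J1
β1 stroke at J2
β2 stroke at Sf1
β3 stroke at J3
β4 stroke at J2
β5 stroke at J2

β2 |Sf1  (Sf1 (Sf) sets flow on bond)
β0 |J1  (J1: last free bond brings effort in)
β1 |J2  (J2 flow already set via bond 0)
β4 |J2  (common-f at J2 fixed by 0)
β5 |J2  (J2: bond 0 brought flow, rest push out)
β3 |J3  (J3: bond 1 brought flow, rest push out)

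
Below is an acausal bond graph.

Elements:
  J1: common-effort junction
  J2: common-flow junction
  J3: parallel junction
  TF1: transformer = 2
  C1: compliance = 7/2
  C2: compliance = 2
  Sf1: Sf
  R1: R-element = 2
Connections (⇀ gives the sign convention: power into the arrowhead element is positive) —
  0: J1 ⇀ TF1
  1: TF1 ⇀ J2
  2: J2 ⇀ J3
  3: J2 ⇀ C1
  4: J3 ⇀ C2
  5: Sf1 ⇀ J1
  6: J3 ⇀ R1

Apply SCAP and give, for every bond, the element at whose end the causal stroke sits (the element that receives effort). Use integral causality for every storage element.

#5 |Sf1  (source Sf1 imposes f)
#0 |J1  (J1 needs exactly one e-in)
#1 |TF1  (TF1: transformer flips bond 0)
#2 |J2  (1-jn J2 has f-setter on 1)
#3 |J2  (J2: bond 1 brought flow, rest push out)
#4 |J3  (C2 outputs effort q/C2)
#6 |R1  (J3 effort already set via bond 4)

bond 0 →J1
bond 1 →TF1
bond 2 →J2
bond 3 →J2
bond 4 →J3
bond 5 →Sf1
bond 6 →R1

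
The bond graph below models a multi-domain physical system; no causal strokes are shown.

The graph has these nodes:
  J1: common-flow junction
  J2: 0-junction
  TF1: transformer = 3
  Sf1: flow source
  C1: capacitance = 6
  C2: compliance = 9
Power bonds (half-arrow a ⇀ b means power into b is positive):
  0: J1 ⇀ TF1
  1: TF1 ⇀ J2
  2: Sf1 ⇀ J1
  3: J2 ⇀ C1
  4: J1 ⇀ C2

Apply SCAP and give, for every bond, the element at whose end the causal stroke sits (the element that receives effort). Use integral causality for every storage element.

β0 stroke at J1
β1 stroke at TF1
β2 stroke at Sf1
β3 stroke at J2
β4 stroke at J1

#2 →Sf1  (Sf1 fixes flow; stroke at Sf1)
#0 →J1  (common-f at J1 fixed by 2)
#4 →J1  (J1 flow already set via bond 2)
#1 →TF1  (through TF1, causality passes straight; one stroke at TF1)
#3 →J2  (closing 0-jn rule on J2)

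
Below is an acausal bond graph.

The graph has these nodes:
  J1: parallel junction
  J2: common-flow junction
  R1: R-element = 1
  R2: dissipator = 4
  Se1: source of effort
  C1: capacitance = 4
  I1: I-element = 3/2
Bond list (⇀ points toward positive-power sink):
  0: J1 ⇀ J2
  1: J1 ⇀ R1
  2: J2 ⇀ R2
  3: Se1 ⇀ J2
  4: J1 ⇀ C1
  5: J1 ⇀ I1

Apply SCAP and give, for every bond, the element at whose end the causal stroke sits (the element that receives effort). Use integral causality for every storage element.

#3 stroke at J2  (Se1 (Se) sets effort on bond)
#4 stroke at J1  (prefer integral on C1)
#0 stroke at J2  (common-e at J1 fixed by 4)
#1 stroke at R1  (0-jn J1 has e-setter on 4)
#5 stroke at I1  (J1: bond 4 brought effort, rest push out)
#2 stroke at R2  (J2: last free bond brings flow in)

b0 stroke at J2
b1 stroke at R1
b2 stroke at R2
b3 stroke at J2
b4 stroke at J1
b5 stroke at I1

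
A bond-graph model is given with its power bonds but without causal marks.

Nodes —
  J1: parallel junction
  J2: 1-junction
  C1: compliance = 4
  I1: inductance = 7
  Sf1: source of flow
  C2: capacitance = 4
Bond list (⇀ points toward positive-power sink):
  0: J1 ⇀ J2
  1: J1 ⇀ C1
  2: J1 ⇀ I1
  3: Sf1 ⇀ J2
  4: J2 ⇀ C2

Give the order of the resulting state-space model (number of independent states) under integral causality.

#3 stroke→Sf1  (Sf1: flow source, stroke at near end)
#0 stroke→J2  (1-jn J2 has f-setter on 3)
#4 stroke→J2  (J2: bond 3 brought flow, rest push out)
#1 stroke→J1  (C1 integral (e out))
#2 stroke→I1  (J1 effort already set via bond 1)

3  (C1, C2, I1 all integral)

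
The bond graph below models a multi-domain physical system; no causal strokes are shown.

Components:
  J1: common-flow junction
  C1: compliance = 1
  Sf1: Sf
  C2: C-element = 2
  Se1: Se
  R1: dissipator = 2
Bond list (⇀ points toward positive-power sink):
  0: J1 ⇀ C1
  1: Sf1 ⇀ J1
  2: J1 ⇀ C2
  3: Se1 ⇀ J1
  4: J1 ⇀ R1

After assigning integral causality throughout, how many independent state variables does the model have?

bond 1 stroke at Sf1  (Sf1: flow source, stroke at near end)
bond 3 stroke at J1  (source Se1 imposes e)
bond 0 stroke at J1  (common-f at J1 fixed by 1)
bond 2 stroke at J1  (J1 flow already set via bond 1)
bond 4 stroke at J1  (J1: bond 1 brought flow, rest push out)

2  (C1, C2 all integral)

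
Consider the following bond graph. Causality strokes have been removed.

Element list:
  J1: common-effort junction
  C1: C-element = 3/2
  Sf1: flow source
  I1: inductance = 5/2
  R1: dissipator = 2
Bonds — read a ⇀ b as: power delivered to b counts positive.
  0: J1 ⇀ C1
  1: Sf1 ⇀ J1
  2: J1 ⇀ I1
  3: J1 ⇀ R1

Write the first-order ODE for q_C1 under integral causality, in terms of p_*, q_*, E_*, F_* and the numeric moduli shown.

dq_C1/dt = F_Sf1 - 2*p_I1/5 - q_C1/3

β1 stroke at Sf1  (Sf1 (Sf) sets flow on bond)
β0 stroke at J1  (C1 integral (e out))
β2 stroke at I1  (0-jn J1 has e-setter on 0)
β3 stroke at R1  (common-e at J1 fixed by 0)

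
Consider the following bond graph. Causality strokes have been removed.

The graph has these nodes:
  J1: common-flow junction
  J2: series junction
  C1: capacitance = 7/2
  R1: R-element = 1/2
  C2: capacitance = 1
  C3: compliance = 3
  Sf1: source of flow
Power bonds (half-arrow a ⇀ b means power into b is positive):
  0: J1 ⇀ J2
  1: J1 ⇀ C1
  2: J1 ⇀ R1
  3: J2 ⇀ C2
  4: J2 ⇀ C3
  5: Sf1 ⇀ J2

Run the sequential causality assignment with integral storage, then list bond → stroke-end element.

#5 stroke at Sf1  (Sf1: flow source, stroke at near end)
#0 stroke at J2  (J2 flow already set via bond 5)
#3 stroke at J2  (J2 flow already set via bond 5)
#4 stroke at J2  (J2: bond 5 brought flow, rest push out)
#1 stroke at J1  (1-jn J1 has f-setter on 0)
#2 stroke at J1  (J1 flow already set via bond 0)

#0 stroke→J2
#1 stroke→J1
#2 stroke→J1
#3 stroke→J2
#4 stroke→J2
#5 stroke→Sf1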